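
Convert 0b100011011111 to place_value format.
Convert 0b100011011111 (binary) → 2048 + 128 + 64 + 16 + 8 + 4 + 2 + 1 = 2271 (decimal)
Convert 2271 (decimal) → 2271 = 2×1000 + 2×100 + 7×10 + 1 → 2 thousands, 2 hundreds, 7 tens, 1 one (place-value notation)
2 thousands, 2 hundreds, 7 tens, 1 one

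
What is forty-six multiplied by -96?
Convert forty-six (English words) → 46 (decimal)
Compute 46 × -96 = -4416
-4416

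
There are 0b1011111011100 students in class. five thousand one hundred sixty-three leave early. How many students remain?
Convert 0b1011111011100 (binary) → 4096 + 1024 + 512 + 256 + 128 + 64 + 16 + 8 + 4 = 6108 (decimal)
Convert five thousand one hundred sixty-three (English words) → 5×1000 + 1×100 + 63 = 5163 (decimal)
Compute 6108 - 5163 = 945
945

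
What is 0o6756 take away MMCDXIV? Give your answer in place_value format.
Convert 0o6756 (octal) → 6×512 + 7×64 + 5×8 + 6 = 3566 (decimal)
Convert MMCDXIV (Roman numeral) → 1000 + 1000 + 400 + 10 + 4 = 2414 (decimal)
Compute 3566 - 2414 = 1152
Convert 1152 (decimal) → 1152 = 1×1000 + 1×100 + 5×10 + 2 → 1 thousand, 1 hundred, 5 tens, 2 ones (place-value notation)
1 thousand, 1 hundred, 5 tens, 2 ones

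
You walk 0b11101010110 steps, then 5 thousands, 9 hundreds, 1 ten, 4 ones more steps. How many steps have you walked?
Convert 0b11101010110 (binary) → 1024 + 512 + 256 + 64 + 16 + 4 + 2 = 1878 (decimal)
Convert 5 thousands, 9 hundreds, 1 ten, 4 ones (place-value notation) → 5×1000 + 9×100 + 1×10 + 4 = 5914 (decimal)
Compute 1878 + 5914 = 7792
7792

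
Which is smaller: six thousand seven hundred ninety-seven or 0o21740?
Convert six thousand seven hundred ninety-seven (English words) → 6×1000 + 7×100 + 97 = 6797 (decimal)
Convert 0o21740 (octal) → 2×4096 + 1×512 + 7×64 + 4×8 = 9184 (decimal)
Compare 6797 vs 9184: smaller = 6797
6797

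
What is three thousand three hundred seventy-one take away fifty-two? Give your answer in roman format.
Convert three thousand three hundred seventy-one (English words) → 3×1000 + 3×100 + 71 = 3371 (decimal)
Convert fifty-two (English words) → 52 (decimal)
Compute 3371 - 52 = 3319
Convert 3319 (decimal) → 3319 = 1000 + 1000 + 1000 + 100 + 100 + 100 + 10 + 9 → MMMCCCXIX (Roman numeral)
MMMCCCXIX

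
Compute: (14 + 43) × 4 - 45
Parentheses first: 14 + 43 = 57
Multiply: 57 × 4 = 228
Subtract: 228 - 45 = 183
183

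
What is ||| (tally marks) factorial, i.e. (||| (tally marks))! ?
Convert ||| (tally marks) → 3 (decimal)
Compute 3! = 6
6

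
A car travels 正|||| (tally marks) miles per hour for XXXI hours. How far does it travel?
Convert 正|||| (tally marks) → 5 + 4 = 9 (decimal)
Convert XXXI (Roman numeral) → 10 + 10 + 10 + 1 = 31 (decimal)
Compute 9 × 31 = 279
279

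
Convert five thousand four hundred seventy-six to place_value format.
Convert five thousand four hundred seventy-six (English words) → 5×1000 + 4×100 + 76 = 5476 (decimal)
Convert 5476 (decimal) → 5476 = 5×1000 + 4×100 + 7×10 + 6 → 5 thousands, 4 hundreds, 7 tens, 6 ones (place-value notation)
5 thousands, 4 hundreds, 7 tens, 6 ones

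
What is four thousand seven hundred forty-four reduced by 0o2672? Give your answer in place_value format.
Convert four thousand seven hundred forty-four (English words) → 4×1000 + 7×100 + 44 = 4744 (decimal)
Convert 0o2672 (octal) → 2×512 + 6×64 + 7×8 + 2 = 1466 (decimal)
Compute 4744 - 1466 = 3278
Convert 3278 (decimal) → 3278 = 3×1000 + 2×100 + 7×10 + 8 → 3 thousands, 2 hundreds, 7 tens, 8 ones (place-value notation)
3 thousands, 2 hundreds, 7 tens, 8 ones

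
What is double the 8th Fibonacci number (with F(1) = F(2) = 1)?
The 8th Fibonacci number (with F(1) = F(2) = 1): 1, 1, 2, 3, 5, 8, 13, 21 → 21
Compute 21 × 2 = 42
42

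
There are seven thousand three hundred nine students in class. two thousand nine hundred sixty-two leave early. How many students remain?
Convert seven thousand three hundred nine (English words) → 7×1000 + 3×100 + 9 = 7309 (decimal)
Convert two thousand nine hundred sixty-two (English words) → 2×1000 + 9×100 + 62 = 2962 (decimal)
Compute 7309 - 2962 = 4347
4347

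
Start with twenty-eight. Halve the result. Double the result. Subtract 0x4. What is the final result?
Convert twenty-eight (English words) → 28 (decimal)
Start: 28
28 ÷ 2 = 14
14 × 2 = 28
Convert 0x4 (hexadecimal) → 4 (decimal)
28 - 4 = 24
24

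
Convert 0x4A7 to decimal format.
Convert 0x4A7 (hexadecimal) → 4×256 + 10×16 + 7 = 1191 (decimal)
1191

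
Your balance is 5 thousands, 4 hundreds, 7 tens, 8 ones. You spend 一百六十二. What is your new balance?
Convert 5 thousands, 4 hundreds, 7 tens, 8 ones (place-value notation) → 5×1000 + 4×100 + 7×10 + 8 = 5478 (decimal)
Convert 一百六十二 (Chinese numeral) → 1×100 + 6×10 + 2 = 162 (decimal)
Compute 5478 - 162 = 5316
5316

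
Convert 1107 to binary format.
Convert 1107 (decimal) → 1107 = 1024 + 64 + 16 + 2 + 1 → 0b10001010011 (binary)
0b10001010011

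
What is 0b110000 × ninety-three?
Convert 0b110000 (binary) → 32 + 16 = 48 (decimal)
Convert ninety-three (English words) → 93 (decimal)
Compute 48 × 93 = 4464
4464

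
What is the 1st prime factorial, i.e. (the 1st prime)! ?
Convert the 1st prime (prime index) → 2 (decimal)
Compute 2! = 2
2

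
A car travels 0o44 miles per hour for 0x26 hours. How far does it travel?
Convert 0o44 (octal) → 4×8 + 4 = 36 (decimal)
Convert 0x26 (hexadecimal) → 2×16 + 6 = 38 (decimal)
Compute 36 × 38 = 1368
1368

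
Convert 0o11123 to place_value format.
Convert 0o11123 (octal) → 1×4096 + 1×512 + 1×64 + 2×8 + 3 = 4691 (decimal)
Convert 4691 (decimal) → 4691 = 4×1000 + 6×100 + 9×10 + 1 → 4 thousands, 6 hundreds, 9 tens, 1 one (place-value notation)
4 thousands, 6 hundreds, 9 tens, 1 one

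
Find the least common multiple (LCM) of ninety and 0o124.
Convert ninety (English words) → 90 (decimal)
Convert 0o124 (octal) → 1×64 + 2×8 + 4 = 84 (decimal)
Compute lcm(90, 84) = 1260
1260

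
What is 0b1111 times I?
Convert 0b1111 (binary) → 8 + 4 + 2 + 1 = 15 (decimal)
Convert I (Roman numeral) → 1 (decimal)
Compute 15 × 1 = 15
15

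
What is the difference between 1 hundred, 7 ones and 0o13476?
Convert 1 hundred, 7 ones (place-value notation) → 1×100 + 7 = 107 (decimal)
Convert 0o13476 (octal) → 1×4096 + 3×512 + 4×64 + 7×8 + 6 = 5950 (decimal)
Difference: |107 - 5950| = 5843
5843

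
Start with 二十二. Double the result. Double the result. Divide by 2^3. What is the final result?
Convert 二十二 (Chinese numeral) → 2×10 + 2 = 22 (decimal)
Start: 22
22 × 2 = 44
44 × 2 = 88
Convert 2^3 (power) → 8 (decimal)
88 ÷ 8 = 11
11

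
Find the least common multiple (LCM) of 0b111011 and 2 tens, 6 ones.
Convert 0b111011 (binary) → 32 + 16 + 8 + 2 + 1 = 59 (decimal)
Convert 2 tens, 6 ones (place-value notation) → 2×10 + 6 = 26 (decimal)
Compute lcm(59, 26) = 1534
1534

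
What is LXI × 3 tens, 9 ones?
Convert LXI (Roman numeral) → 50 + 10 + 1 = 61 (decimal)
Convert 3 tens, 9 ones (place-value notation) → 3×10 + 9 = 39 (decimal)
Compute 61 × 39 = 2379
2379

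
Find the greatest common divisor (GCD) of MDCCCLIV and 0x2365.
Convert MDCCCLIV (Roman numeral) → 1000 + 500 + 100 + 100 + 100 + 50 + 4 = 1854 (decimal)
Convert 0x2365 (hexadecimal) → 2×4096 + 3×256 + 6×16 + 5 = 9061 (decimal)
Compute gcd(1854, 9061) = 1
1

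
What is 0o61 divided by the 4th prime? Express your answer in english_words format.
Convert 0o61 (octal) → 6×8 + 1 = 49 (decimal)
Convert the 4th prime (prime index) → 7 (decimal)
Compute 49 ÷ 7 = 7
Convert 7 (decimal) → seven (English words)
seven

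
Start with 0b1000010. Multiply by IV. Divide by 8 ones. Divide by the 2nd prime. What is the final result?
Convert 0b1000010 (binary) → 64 + 2 = 66 (decimal)
Start: 66
Convert IV (Roman numeral) → 4 (decimal)
66 × 4 = 264
Convert 8 ones (place-value notation) → 8 (decimal)
264 ÷ 8 = 33
Convert the 2nd prime (prime index) → 3 (decimal)
33 ÷ 3 = 11
11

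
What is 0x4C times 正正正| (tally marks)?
Convert 0x4C (hexadecimal) → 4×16 + 12 = 76 (decimal)
Convert 正正正| (tally marks) → 5 + 5 + 5 + 1 = 16 (decimal)
Compute 76 × 16 = 1216
1216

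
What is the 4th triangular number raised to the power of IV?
Convert the 4th triangular number (triangular index) → 4×5/2 = 10 (decimal)
Convert IV (Roman numeral) → 4 (decimal)
Compute 10 ^ 4 = 10000
10000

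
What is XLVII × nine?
Convert XLVII (Roman numeral) → 40 + 5 + 1 + 1 = 47 (decimal)
Convert nine (English words) → 9 (decimal)
Compute 47 × 9 = 423
423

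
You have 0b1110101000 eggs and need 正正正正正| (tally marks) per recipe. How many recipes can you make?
Convert 0b1110101000 (binary) → 512 + 256 + 128 + 32 + 8 = 936 (decimal)
Convert 正正正正正| (tally marks) → 5 + 5 + 5 + 5 + 5 + 1 = 26 (decimal)
Compute 936 ÷ 26 = 36
36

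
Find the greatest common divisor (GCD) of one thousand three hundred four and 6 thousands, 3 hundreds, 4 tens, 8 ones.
Convert one thousand three hundred four (English words) → 1×1000 + 3×100 + 4 = 1304 (decimal)
Convert 6 thousands, 3 hundreds, 4 tens, 8 ones (place-value notation) → 6×1000 + 3×100 + 4×10 + 8 = 6348 (decimal)
Compute gcd(1304, 6348) = 4
4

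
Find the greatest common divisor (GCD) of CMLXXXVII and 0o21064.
Convert CMLXXXVII (Roman numeral) → 900 + 50 + 10 + 10 + 10 + 5 + 1 + 1 = 987 (decimal)
Convert 0o21064 (octal) → 2×4096 + 1×512 + 6×8 + 4 = 8756 (decimal)
Compute gcd(987, 8756) = 1
1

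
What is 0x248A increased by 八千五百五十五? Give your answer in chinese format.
Convert 0x248A (hexadecimal) → 2×4096 + 4×256 + 8×16 + 10 = 9354 (decimal)
Convert 八千五百五十五 (Chinese numeral) → 8×1000 + 5×100 + 5×10 + 5 = 8555 (decimal)
Compute 9354 + 8555 = 17909
Convert 17909 (decimal) → 17909 = 1×10000 + 7×1000 + 9×100 + 9 → 一万七千九百零九 (Chinese numeral)
一万七千九百零九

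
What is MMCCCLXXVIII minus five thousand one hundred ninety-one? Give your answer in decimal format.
Convert MMCCCLXXVIII (Roman numeral) → 1000 + 1000 + 100 + 100 + 100 + 50 + 10 + 10 + 5 + 1 + 1 + 1 = 2378 (decimal)
Convert five thousand one hundred ninety-one (English words) → 5×1000 + 1×100 + 91 = 5191 (decimal)
Compute 2378 - 5191 = -2813
-2813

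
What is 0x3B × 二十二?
Convert 0x3B (hexadecimal) → 3×16 + 11 = 59 (decimal)
Convert 二十二 (Chinese numeral) → 2×10 + 2 = 22 (decimal)
Compute 59 × 22 = 1298
1298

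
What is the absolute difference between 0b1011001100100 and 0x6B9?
Convert 0b1011001100100 (binary) → 4096 + 1024 + 512 + 64 + 32 + 4 = 5732 (decimal)
Convert 0x6B9 (hexadecimal) → 6×256 + 11×16 + 9 = 1721 (decimal)
Compute |5732 - 1721| = 4011
4011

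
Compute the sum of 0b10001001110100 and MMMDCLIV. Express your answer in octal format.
Convert 0b10001001110100 (binary) → 8192 + 512 + 64 + 32 + 16 + 4 = 8820 (decimal)
Convert MMMDCLIV (Roman numeral) → 1000 + 1000 + 1000 + 500 + 100 + 50 + 4 = 3654 (decimal)
Compute 8820 + 3654 = 12474
Convert 12474 (decimal) → 12474 = 3×4096 + 2×64 + 7×8 + 2 → 0o30272 (octal)
0o30272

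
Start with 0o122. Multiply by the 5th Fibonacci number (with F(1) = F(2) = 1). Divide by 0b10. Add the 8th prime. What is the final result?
Convert 0o122 (octal) → 1×64 + 2×8 + 2 = 82 (decimal)
Start: 82
Convert the 5th Fibonacci number (with F(1) = F(2) = 1) (Fibonacci index) → 1, 1, 2, 3, 5 → 5 (decimal)
82 × 5 = 410
Convert 0b10 (binary) → 2 (decimal)
410 ÷ 2 = 205
Convert the 8th prime (prime index) → 19 (decimal)
205 + 19 = 224
224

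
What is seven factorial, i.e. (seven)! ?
Convert seven (English words) → 7 (decimal)
Compute 7! = 5040
5040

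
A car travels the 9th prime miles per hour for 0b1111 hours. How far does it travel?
Convert the 9th prime (prime index) → 23 (decimal)
Convert 0b1111 (binary) → 8 + 4 + 2 + 1 = 15 (decimal)
Compute 23 × 15 = 345
345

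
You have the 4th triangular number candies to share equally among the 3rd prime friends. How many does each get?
Convert the 4th triangular number (triangular index) → 4×5/2 = 10 (decimal)
Convert the 3rd prime (prime index) → 5 (decimal)
Compute 10 ÷ 5 = 2
2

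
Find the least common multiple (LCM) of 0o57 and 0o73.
Convert 0o57 (octal) → 5×8 + 7 = 47 (decimal)
Convert 0o73 (octal) → 7×8 + 3 = 59 (decimal)
Compute lcm(47, 59) = 2773
2773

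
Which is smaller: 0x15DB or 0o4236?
Convert 0x15DB (hexadecimal) → 1×4096 + 5×256 + 13×16 + 11 = 5595 (decimal)
Convert 0o4236 (octal) → 4×512 + 2×64 + 3×8 + 6 = 2206 (decimal)
Compare 5595 vs 2206: smaller = 2206
2206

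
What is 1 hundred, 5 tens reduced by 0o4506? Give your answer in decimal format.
Convert 1 hundred, 5 tens (place-value notation) → 1×100 + 5×10 = 150 (decimal)
Convert 0o4506 (octal) → 4×512 + 5×64 + 6 = 2374 (decimal)
Compute 150 - 2374 = -2224
-2224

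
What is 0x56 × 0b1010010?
Convert 0x56 (hexadecimal) → 5×16 + 6 = 86 (decimal)
Convert 0b1010010 (binary) → 64 + 16 + 2 = 82 (decimal)
Compute 86 × 82 = 7052
7052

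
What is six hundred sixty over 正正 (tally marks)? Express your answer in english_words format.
Convert six hundred sixty (English words) → 6×100 + 60 = 660 (decimal)
Convert 正正 (tally marks) → 5 + 5 = 10 (decimal)
Compute 660 ÷ 10 = 66
Convert 66 (decimal) → sixty-six (English words)
sixty-six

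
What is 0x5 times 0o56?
Convert 0x5 (hexadecimal) → 5 (decimal)
Convert 0o56 (octal) → 5×8 + 6 = 46 (decimal)
Compute 5 × 46 = 230
230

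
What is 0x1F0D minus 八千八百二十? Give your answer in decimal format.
Convert 0x1F0D (hexadecimal) → 1×4096 + 15×256 + 13 = 7949 (decimal)
Convert 八千八百二十 (Chinese numeral) → 8×1000 + 8×100 + 2×10 = 8820 (decimal)
Compute 7949 - 8820 = -871
-871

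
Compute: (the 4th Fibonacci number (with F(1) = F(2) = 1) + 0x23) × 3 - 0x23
Convert the 4th Fibonacci number (with F(1) = F(2) = 1) (Fibonacci index) → 1, 1, 2, 3 → 3 (decimal)
Convert 0x23 (hexadecimal) → 2×16 + 3 = 35 (decimal)
Convert 0x23 (hexadecimal) → 2×16 + 3 = 35 (decimal)
Expression in decimal: (3 + 35) × 3 - 35
Parentheses first: 3 + 35 = 38
Multiply: 38 × 3 = 114
Subtract: 114 - 35 = 79
79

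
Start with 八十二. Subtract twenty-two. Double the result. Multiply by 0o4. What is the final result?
Convert 八十二 (Chinese numeral) → 8×10 + 2 = 82 (decimal)
Start: 82
Convert twenty-two (English words) → 22 (decimal)
82 - 22 = 60
60 × 2 = 120
Convert 0o4 (octal) → 4 (decimal)
120 × 4 = 480
480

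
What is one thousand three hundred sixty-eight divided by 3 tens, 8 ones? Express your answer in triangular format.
Convert one thousand three hundred sixty-eight (English words) → 1×1000 + 3×100 + 68 = 1368 (decimal)
Convert 3 tens, 8 ones (place-value notation) → 3×10 + 8 = 38 (decimal)
Compute 1368 ÷ 38 = 36
Convert 36 (decimal) → 36 = 8×9/2 → the 8th triangular number (triangular index)
the 8th triangular number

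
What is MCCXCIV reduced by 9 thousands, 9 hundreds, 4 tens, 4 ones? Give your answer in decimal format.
Convert MCCXCIV (Roman numeral) → 1000 + 100 + 100 + 90 + 4 = 1294 (decimal)
Convert 9 thousands, 9 hundreds, 4 tens, 4 ones (place-value notation) → 9×1000 + 9×100 + 4×10 + 4 = 9944 (decimal)
Compute 1294 - 9944 = -8650
-8650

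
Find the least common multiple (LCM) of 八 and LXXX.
Convert 八 (Chinese numeral) → 8 (decimal)
Convert LXXX (Roman numeral) → 50 + 10 + 10 + 10 = 80 (decimal)
Compute lcm(8, 80) = 80
80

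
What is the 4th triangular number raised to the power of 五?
Convert the 4th triangular number (triangular index) → 4×5/2 = 10 (decimal)
Convert 五 (Chinese numeral) → 5 (decimal)
Compute 10 ^ 5 = 100000
100000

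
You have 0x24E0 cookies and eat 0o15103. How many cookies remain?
Convert 0x24E0 (hexadecimal) → 2×4096 + 4×256 + 14×16 = 9440 (decimal)
Convert 0o15103 (octal) → 1×4096 + 5×512 + 1×64 + 3 = 6723 (decimal)
Compute 9440 - 6723 = 2717
2717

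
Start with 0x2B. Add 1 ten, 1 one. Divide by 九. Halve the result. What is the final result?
Convert 0x2B (hexadecimal) → 2×16 + 11 = 43 (decimal)
Start: 43
Convert 1 ten, 1 one (place-value notation) → 1×10 + 1 = 11 (decimal)
43 + 11 = 54
Convert 九 (Chinese numeral) → 9 (decimal)
54 ÷ 9 = 6
6 ÷ 2 = 3
3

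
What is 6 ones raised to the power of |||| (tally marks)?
Convert 6 ones (place-value notation) → 6 (decimal)
Convert |||| (tally marks) → 4 (decimal)
Compute 6 ^ 4 = 1296
1296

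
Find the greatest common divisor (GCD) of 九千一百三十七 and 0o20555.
Convert 九千一百三十七 (Chinese numeral) → 9×1000 + 1×100 + 3×10 + 7 = 9137 (decimal)
Convert 0o20555 (octal) → 2×4096 + 5×64 + 5×8 + 5 = 8557 (decimal)
Compute gcd(9137, 8557) = 1
1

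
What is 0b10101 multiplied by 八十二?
Convert 0b10101 (binary) → 16 + 4 + 1 = 21 (decimal)
Convert 八十二 (Chinese numeral) → 8×10 + 2 = 82 (decimal)
Compute 21 × 82 = 1722
1722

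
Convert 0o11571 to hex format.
Convert 0o11571 (octal) → 1×4096 + 1×512 + 5×64 + 7×8 + 1 = 4985 (decimal)
Convert 4985 (decimal) → 4985 = 1×4096 + 3×256 + 7×16 + 9 → 0x1379 (hexadecimal)
0x1379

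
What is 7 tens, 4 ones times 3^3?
Convert 7 tens, 4 ones (place-value notation) → 7×10 + 4 = 74 (decimal)
Convert 3^3 (power) → 27 (decimal)
Compute 74 × 27 = 1998
1998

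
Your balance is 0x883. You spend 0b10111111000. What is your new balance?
Convert 0x883 (hexadecimal) → 8×256 + 8×16 + 3 = 2179 (decimal)
Convert 0b10111111000 (binary) → 1024 + 256 + 128 + 64 + 32 + 16 + 8 = 1528 (decimal)
Compute 2179 - 1528 = 651
651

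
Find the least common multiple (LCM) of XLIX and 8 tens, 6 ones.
Convert XLIX (Roman numeral) → 40 + 9 = 49 (decimal)
Convert 8 tens, 6 ones (place-value notation) → 8×10 + 6 = 86 (decimal)
Compute lcm(49, 86) = 4214
4214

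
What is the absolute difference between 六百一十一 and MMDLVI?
Convert 六百一十一 (Chinese numeral) → 6×100 + 1×10 + 1 = 611 (decimal)
Convert MMDLVI (Roman numeral) → 1000 + 1000 + 500 + 50 + 5 + 1 = 2556 (decimal)
Compute |611 - 2556| = 1945
1945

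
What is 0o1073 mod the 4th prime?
Convert 0o1073 (octal) → 1×512 + 7×8 + 3 = 571 (decimal)
Convert the 4th prime (prime index) → 7 (decimal)
Compute 571 mod 7 = 4
4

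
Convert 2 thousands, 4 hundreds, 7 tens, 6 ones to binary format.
Convert 2 thousands, 4 hundreds, 7 tens, 6 ones (place-value notation) → 2×1000 + 4×100 + 7×10 + 6 = 2476 (decimal)
Convert 2476 (decimal) → 2476 = 2048 + 256 + 128 + 32 + 8 + 4 → 0b100110101100 (binary)
0b100110101100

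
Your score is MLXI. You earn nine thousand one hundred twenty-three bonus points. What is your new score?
Convert MLXI (Roman numeral) → 1000 + 50 + 10 + 1 = 1061 (decimal)
Convert nine thousand one hundred twenty-three (English words) → 9×1000 + 1×100 + 23 = 9123 (decimal)
Compute 1061 + 9123 = 10184
10184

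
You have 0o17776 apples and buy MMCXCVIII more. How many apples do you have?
Convert 0o17776 (octal) → 1×4096 + 7×512 + 7×64 + 7×8 + 6 = 8190 (decimal)
Convert MMCXCVIII (Roman numeral) → 1000 + 1000 + 100 + 90 + 5 + 1 + 1 + 1 = 2198 (decimal)
Compute 8190 + 2198 = 10388
10388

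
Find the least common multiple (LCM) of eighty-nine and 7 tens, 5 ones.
Convert eighty-nine (English words) → 89 (decimal)
Convert 7 tens, 5 ones (place-value notation) → 7×10 + 5 = 75 (decimal)
Compute lcm(89, 75) = 6675
6675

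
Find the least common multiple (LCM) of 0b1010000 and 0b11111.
Convert 0b1010000 (binary) → 64 + 16 = 80 (decimal)
Convert 0b11111 (binary) → 16 + 8 + 4 + 2 + 1 = 31 (decimal)
Compute lcm(80, 31) = 2480
2480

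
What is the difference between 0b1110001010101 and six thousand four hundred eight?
Convert 0b1110001010101 (binary) → 4096 + 2048 + 1024 + 64 + 16 + 4 + 1 = 7253 (decimal)
Convert six thousand four hundred eight (English words) → 6×1000 + 4×100 + 8 = 6408 (decimal)
Difference: |7253 - 6408| = 845
845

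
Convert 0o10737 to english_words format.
Convert 0o10737 (octal) → 1×4096 + 7×64 + 3×8 + 7 = 4575 (decimal)
Convert 4575 (decimal) → 4575 = 4×1000 + 5×100 + 75 → four thousand five hundred seventy-five (English words)
four thousand five hundred seventy-five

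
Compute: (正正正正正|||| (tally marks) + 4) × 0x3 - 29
Convert 正正正正正|||| (tally marks) → 5 + 5 + 5 + 5 + 5 + 4 = 29 (decimal)
Convert 0x3 (hexadecimal) → 3 (decimal)
Expression in decimal: (29 + 4) × 3 - 29
Parentheses first: 29 + 4 = 33
Multiply: 33 × 3 = 99
Subtract: 99 - 29 = 70
70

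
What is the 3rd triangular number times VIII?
Convert the 3rd triangular number (triangular index) → 3×4/2 = 6 (decimal)
Convert VIII (Roman numeral) → 5 + 1 + 1 + 1 = 8 (decimal)
Compute 6 × 8 = 48
48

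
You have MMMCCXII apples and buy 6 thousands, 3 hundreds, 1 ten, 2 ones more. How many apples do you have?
Convert MMMCCXII (Roman numeral) → 1000 + 1000 + 1000 + 100 + 100 + 10 + 1 + 1 = 3212 (decimal)
Convert 6 thousands, 3 hundreds, 1 ten, 2 ones (place-value notation) → 6×1000 + 3×100 + 1×10 + 2 = 6312 (decimal)
Compute 3212 + 6312 = 9524
9524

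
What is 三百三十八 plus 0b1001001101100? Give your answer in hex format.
Convert 三百三十八 (Chinese numeral) → 3×100 + 3×10 + 8 = 338 (decimal)
Convert 0b1001001101100 (binary) → 4096 + 512 + 64 + 32 + 8 + 4 = 4716 (decimal)
Compute 338 + 4716 = 5054
Convert 5054 (decimal) → 5054 = 1×4096 + 3×256 + 11×16 + 14 → 0x13BE (hexadecimal)
0x13BE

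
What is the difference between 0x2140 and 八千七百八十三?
Convert 0x2140 (hexadecimal) → 2×4096 + 1×256 + 4×16 = 8512 (decimal)
Convert 八千七百八十三 (Chinese numeral) → 8×1000 + 7×100 + 8×10 + 3 = 8783 (decimal)
Difference: |8512 - 8783| = 271
271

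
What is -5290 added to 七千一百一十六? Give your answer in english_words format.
Convert 七千一百一十六 (Chinese numeral) → 7×1000 + 1×100 + 1×10 + 6 = 7116 (decimal)
Compute -5290 + 7116 = 1826
Convert 1826 (decimal) → 1826 = 1×1000 + 8×100 + 26 → one thousand eight hundred twenty-six (English words)
one thousand eight hundred twenty-six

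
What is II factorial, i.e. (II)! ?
Convert II (Roman numeral) → 1 + 1 = 2 (decimal)
Compute 2! = 2
2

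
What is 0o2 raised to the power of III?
Convert 0o2 (octal) → 2 (decimal)
Convert III (Roman numeral) → 1 + 1 + 1 = 3 (decimal)
Compute 2 ^ 3 = 8
8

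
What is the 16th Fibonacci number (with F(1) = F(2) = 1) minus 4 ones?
The 16th Fibonacci number (with F(1) = F(2) = 1) = 987
Convert 4 ones (place-value notation) → 4 (decimal)
Compute 987 - 4 = 983
983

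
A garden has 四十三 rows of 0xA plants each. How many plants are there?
Convert 0xA (hexadecimal) → 10 (decimal)
Convert 四十三 (Chinese numeral) → 4×10 + 3 = 43 (decimal)
Compute 10 × 43 = 430
430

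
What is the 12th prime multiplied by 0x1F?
Convert the 12th prime (prime index) → 37 (decimal)
Convert 0x1F (hexadecimal) → 1×16 + 15 = 31 (decimal)
Compute 37 × 31 = 1147
1147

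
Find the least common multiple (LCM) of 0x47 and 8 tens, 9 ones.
Convert 0x47 (hexadecimal) → 4×16 + 7 = 71 (decimal)
Convert 8 tens, 9 ones (place-value notation) → 8×10 + 9 = 89 (decimal)
Compute lcm(71, 89) = 6319
6319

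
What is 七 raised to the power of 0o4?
Convert 七 (Chinese numeral) → 7 (decimal)
Convert 0o4 (octal) → 4 (decimal)
Compute 7 ^ 4 = 2401
2401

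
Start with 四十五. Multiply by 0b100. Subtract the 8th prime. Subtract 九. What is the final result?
Convert 四十五 (Chinese numeral) → 4×10 + 5 = 45 (decimal)
Start: 45
Convert 0b100 (binary) → 4 (decimal)
45 × 4 = 180
Convert the 8th prime (prime index) → 19 (decimal)
180 - 19 = 161
Convert 九 (Chinese numeral) → 9 (decimal)
161 - 9 = 152
152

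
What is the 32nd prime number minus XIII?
The 32nd prime number = 131
Convert XIII (Roman numeral) → 10 + 1 + 1 + 1 = 13 (decimal)
Compute 131 - 13 = 118
118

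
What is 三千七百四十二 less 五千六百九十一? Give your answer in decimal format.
Convert 三千七百四十二 (Chinese numeral) → 3×1000 + 7×100 + 4×10 + 2 = 3742 (decimal)
Convert 五千六百九十一 (Chinese numeral) → 5×1000 + 6×100 + 9×10 + 1 = 5691 (decimal)
Compute 3742 - 5691 = -1949
-1949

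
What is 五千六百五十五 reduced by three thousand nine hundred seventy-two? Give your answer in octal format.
Convert 五千六百五十五 (Chinese numeral) → 5×1000 + 6×100 + 5×10 + 5 = 5655 (decimal)
Convert three thousand nine hundred seventy-two (English words) → 3×1000 + 9×100 + 72 = 3972 (decimal)
Compute 5655 - 3972 = 1683
Convert 1683 (decimal) → 1683 = 3×512 + 2×64 + 2×8 + 3 → 0o3223 (octal)
0o3223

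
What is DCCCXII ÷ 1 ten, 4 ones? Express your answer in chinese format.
Convert DCCCXII (Roman numeral) → 500 + 100 + 100 + 100 + 10 + 1 + 1 = 812 (decimal)
Convert 1 ten, 4 ones (place-value notation) → 1×10 + 4 = 14 (decimal)
Compute 812 ÷ 14 = 58
Convert 58 (decimal) → 58 = 5×10 + 8 → 五十八 (Chinese numeral)
五十八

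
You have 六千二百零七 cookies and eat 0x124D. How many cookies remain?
Convert 六千二百零七 (Chinese numeral) → 6×1000 + 2×100 + 7 = 6207 (decimal)
Convert 0x124D (hexadecimal) → 1×4096 + 2×256 + 4×16 + 13 = 4685 (decimal)
Compute 6207 - 4685 = 1522
1522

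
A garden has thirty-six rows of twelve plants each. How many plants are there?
Convert twelve (English words) → 12 (decimal)
Convert thirty-six (English words) → 36 (decimal)
Compute 12 × 36 = 432
432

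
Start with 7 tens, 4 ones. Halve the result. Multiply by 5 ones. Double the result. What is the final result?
Convert 7 tens, 4 ones (place-value notation) → 7×10 + 4 = 74 (decimal)
Start: 74
74 ÷ 2 = 37
Convert 5 ones (place-value notation) → 5 (decimal)
37 × 5 = 185
185 × 2 = 370
370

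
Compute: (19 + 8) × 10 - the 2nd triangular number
Convert the 2nd triangular number (triangular index) → 2×3/2 = 3 (decimal)
Expression in decimal: (19 + 8) × 10 - 3
Parentheses first: 19 + 8 = 27
Multiply: 27 × 10 = 270
Subtract: 270 - 3 = 267
267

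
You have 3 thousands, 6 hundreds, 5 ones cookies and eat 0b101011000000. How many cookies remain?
Convert 3 thousands, 6 hundreds, 5 ones (place-value notation) → 3×1000 + 6×100 + 5 = 3605 (decimal)
Convert 0b101011000000 (binary) → 2048 + 512 + 128 + 64 = 2752 (decimal)
Compute 3605 - 2752 = 853
853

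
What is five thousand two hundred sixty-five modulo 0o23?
Convert five thousand two hundred sixty-five (English words) → 5×1000 + 2×100 + 65 = 5265 (decimal)
Convert 0o23 (octal) → 2×8 + 3 = 19 (decimal)
Compute 5265 mod 19 = 2
2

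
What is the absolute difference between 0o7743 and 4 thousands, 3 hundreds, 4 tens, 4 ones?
Convert 0o7743 (octal) → 7×512 + 7×64 + 4×8 + 3 = 4067 (decimal)
Convert 4 thousands, 3 hundreds, 4 tens, 4 ones (place-value notation) → 4×1000 + 3×100 + 4×10 + 4 = 4344 (decimal)
Compute |4067 - 4344| = 277
277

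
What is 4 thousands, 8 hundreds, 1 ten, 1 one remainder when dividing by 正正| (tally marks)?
Convert 4 thousands, 8 hundreds, 1 ten, 1 one (place-value notation) → 4×1000 + 8×100 + 1×10 + 1 = 4811 (decimal)
Convert 正正| (tally marks) → 5 + 5 + 1 = 11 (decimal)
Compute 4811 mod 11 = 4
4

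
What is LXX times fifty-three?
Convert LXX (Roman numeral) → 50 + 10 + 10 = 70 (decimal)
Convert fifty-three (English words) → 53 (decimal)
Compute 70 × 53 = 3710
3710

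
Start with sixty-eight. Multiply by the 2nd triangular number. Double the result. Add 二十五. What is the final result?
Convert sixty-eight (English words) → 68 (decimal)
Start: 68
Convert the 2nd triangular number (triangular index) → 2×3/2 = 3 (decimal)
68 × 3 = 204
204 × 2 = 408
Convert 二十五 (Chinese numeral) → 2×10 + 5 = 25 (decimal)
408 + 25 = 433
433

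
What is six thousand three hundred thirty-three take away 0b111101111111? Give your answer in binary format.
Convert six thousand three hundred thirty-three (English words) → 6×1000 + 3×100 + 33 = 6333 (decimal)
Convert 0b111101111111 (binary) → 2048 + 1024 + 512 + 256 + 64 + 32 + 16 + 8 + 4 + 2 + 1 = 3967 (decimal)
Compute 6333 - 3967 = 2366
Convert 2366 (decimal) → 2366 = 2048 + 256 + 32 + 16 + 8 + 4 + 2 → 0b100100111110 (binary)
0b100100111110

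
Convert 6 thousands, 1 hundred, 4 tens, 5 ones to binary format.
Convert 6 thousands, 1 hundred, 4 tens, 5 ones (place-value notation) → 6×1000 + 1×100 + 4×10 + 5 = 6145 (decimal)
Convert 6145 (decimal) → 6145 = 4096 + 2048 + 1 → 0b1100000000001 (binary)
0b1100000000001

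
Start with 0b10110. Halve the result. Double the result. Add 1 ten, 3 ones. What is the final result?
Convert 0b10110 (binary) → 16 + 4 + 2 = 22 (decimal)
Start: 22
22 ÷ 2 = 11
11 × 2 = 22
Convert 1 ten, 3 ones (place-value notation) → 1×10 + 3 = 13 (decimal)
22 + 13 = 35
35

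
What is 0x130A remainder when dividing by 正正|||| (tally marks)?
Convert 0x130A (hexadecimal) → 1×4096 + 3×256 + 10 = 4874 (decimal)
Convert 正正|||| (tally marks) → 5 + 5 + 4 = 14 (decimal)
Compute 4874 mod 14 = 2
2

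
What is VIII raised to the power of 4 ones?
Convert VIII (Roman numeral) → 5 + 1 + 1 + 1 = 8 (decimal)
Convert 4 ones (place-value notation) → 4 (decimal)
Compute 8 ^ 4 = 4096
4096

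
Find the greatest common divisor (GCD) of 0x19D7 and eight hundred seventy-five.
Convert 0x19D7 (hexadecimal) → 1×4096 + 9×256 + 13×16 + 7 = 6615 (decimal)
Convert eight hundred seventy-five (English words) → 8×100 + 75 = 875 (decimal)
Compute gcd(6615, 875) = 35
35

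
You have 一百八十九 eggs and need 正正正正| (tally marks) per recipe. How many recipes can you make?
Convert 一百八十九 (Chinese numeral) → 1×100 + 8×10 + 9 = 189 (decimal)
Convert 正正正正| (tally marks) → 5 + 5 + 5 + 5 + 1 = 21 (decimal)
Compute 189 ÷ 21 = 9
9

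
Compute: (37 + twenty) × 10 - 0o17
Convert twenty (English words) → 20 (decimal)
Convert 0o17 (octal) → 1×8 + 7 = 15 (decimal)
Expression in decimal: (37 + 20) × 10 - 15
Parentheses first: 37 + 20 = 57
Multiply: 57 × 10 = 570
Subtract: 570 - 15 = 555
555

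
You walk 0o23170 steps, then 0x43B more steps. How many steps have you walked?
Convert 0o23170 (octal) → 2×4096 + 3×512 + 1×64 + 7×8 = 9848 (decimal)
Convert 0x43B (hexadecimal) → 4×256 + 3×16 + 11 = 1083 (decimal)
Compute 9848 + 1083 = 10931
10931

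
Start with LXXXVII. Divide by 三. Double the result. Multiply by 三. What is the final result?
Convert LXXXVII (Roman numeral) → 50 + 10 + 10 + 10 + 5 + 1 + 1 = 87 (decimal)
Start: 87
Convert 三 (Chinese numeral) → 3 (decimal)
87 ÷ 3 = 29
29 × 2 = 58
Convert 三 (Chinese numeral) → 3 (decimal)
58 × 3 = 174
174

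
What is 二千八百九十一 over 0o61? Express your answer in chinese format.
Convert 二千八百九十一 (Chinese numeral) → 2×1000 + 8×100 + 9×10 + 1 = 2891 (decimal)
Convert 0o61 (octal) → 6×8 + 1 = 49 (decimal)
Compute 2891 ÷ 49 = 59
Convert 59 (decimal) → 59 = 5×10 + 9 → 五十九 (Chinese numeral)
五十九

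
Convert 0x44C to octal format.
Convert 0x44C (hexadecimal) → 4×256 + 4×16 + 12 = 1100 (decimal)
Convert 1100 (decimal) → 1100 = 2×512 + 1×64 + 1×8 + 4 → 0o2114 (octal)
0o2114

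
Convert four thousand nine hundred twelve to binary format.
Convert four thousand nine hundred twelve (English words) → 4×1000 + 9×100 + 12 = 4912 (decimal)
Convert 4912 (decimal) → 4912 = 4096 + 512 + 256 + 32 + 16 → 0b1001100110000 (binary)
0b1001100110000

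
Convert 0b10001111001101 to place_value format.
Convert 0b10001111001101 (binary) → 8192 + 512 + 256 + 128 + 64 + 8 + 4 + 1 = 9165 (decimal)
Convert 9165 (decimal) → 9165 = 9×1000 + 1×100 + 6×10 + 5 → 9 thousands, 1 hundred, 6 tens, 5 ones (place-value notation)
9 thousands, 1 hundred, 6 tens, 5 ones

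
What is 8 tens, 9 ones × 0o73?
Convert 8 tens, 9 ones (place-value notation) → 8×10 + 9 = 89 (decimal)
Convert 0o73 (octal) → 7×8 + 3 = 59 (decimal)
Compute 89 × 59 = 5251
5251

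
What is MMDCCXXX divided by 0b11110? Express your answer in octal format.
Convert MMDCCXXX (Roman numeral) → 1000 + 1000 + 500 + 100 + 100 + 10 + 10 + 10 = 2730 (decimal)
Convert 0b11110 (binary) → 16 + 8 + 4 + 2 = 30 (decimal)
Compute 2730 ÷ 30 = 91
Convert 91 (decimal) → 91 = 1×64 + 3×8 + 3 → 0o133 (octal)
0o133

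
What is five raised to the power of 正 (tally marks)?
Convert five (English words) → 5 (decimal)
Convert 正 (tally marks) → 5 (decimal)
Compute 5 ^ 5 = 3125
3125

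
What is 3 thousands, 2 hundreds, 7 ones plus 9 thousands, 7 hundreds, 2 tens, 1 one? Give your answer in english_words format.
Convert 3 thousands, 2 hundreds, 7 ones (place-value notation) → 3×1000 + 2×100 + 7 = 3207 (decimal)
Convert 9 thousands, 7 hundreds, 2 tens, 1 one (place-value notation) → 9×1000 + 7×100 + 2×10 + 1 = 9721 (decimal)
Compute 3207 + 9721 = 12928
Convert 12928 (decimal) → 12928 = 12×1000 + 9×100 + 28 → twelve thousand nine hundred twenty-eight (English words)
twelve thousand nine hundred twenty-eight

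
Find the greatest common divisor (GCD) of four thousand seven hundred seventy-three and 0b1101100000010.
Convert four thousand seven hundred seventy-three (English words) → 4×1000 + 7×100 + 73 = 4773 (decimal)
Convert 0b1101100000010 (binary) → 4096 + 2048 + 512 + 256 + 2 = 6914 (decimal)
Compute gcd(4773, 6914) = 1
1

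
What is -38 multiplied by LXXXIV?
Convert LXXXIV (Roman numeral) → 50 + 10 + 10 + 10 + 4 = 84 (decimal)
Compute -38 × 84 = -3192
-3192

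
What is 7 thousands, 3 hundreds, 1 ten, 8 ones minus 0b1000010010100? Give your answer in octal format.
Convert 7 thousands, 3 hundreds, 1 ten, 8 ones (place-value notation) → 7×1000 + 3×100 + 1×10 + 8 = 7318 (decimal)
Convert 0b1000010010100 (binary) → 4096 + 128 + 16 + 4 = 4244 (decimal)
Compute 7318 - 4244 = 3074
Convert 3074 (decimal) → 3074 = 6×512 + 2 → 0o6002 (octal)
0o6002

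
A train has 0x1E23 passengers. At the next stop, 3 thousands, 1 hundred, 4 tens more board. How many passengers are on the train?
Convert 0x1E23 (hexadecimal) → 1×4096 + 14×256 + 2×16 + 3 = 7715 (decimal)
Convert 3 thousands, 1 hundred, 4 tens (place-value notation) → 3×1000 + 1×100 + 4×10 = 3140 (decimal)
Compute 7715 + 3140 = 10855
10855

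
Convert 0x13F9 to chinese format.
Convert 0x13F9 (hexadecimal) → 1×4096 + 3×256 + 15×16 + 9 = 5113 (decimal)
Convert 5113 (decimal) → 5113 = 5×1000 + 1×100 + 1×10 + 3 → 五千一百一十三 (Chinese numeral)
五千一百一十三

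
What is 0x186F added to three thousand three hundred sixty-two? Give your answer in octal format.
Convert 0x186F (hexadecimal) → 1×4096 + 8×256 + 6×16 + 15 = 6255 (decimal)
Convert three thousand three hundred sixty-two (English words) → 3×1000 + 3×100 + 62 = 3362 (decimal)
Compute 6255 + 3362 = 9617
Convert 9617 (decimal) → 9617 = 2×4096 + 2×512 + 6×64 + 2×8 + 1 → 0o22621 (octal)
0o22621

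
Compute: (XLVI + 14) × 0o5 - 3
Convert XLVI (Roman numeral) → 40 + 5 + 1 = 46 (decimal)
Convert 0o5 (octal) → 5 (decimal)
Expression in decimal: (46 + 14) × 5 - 3
Parentheses first: 46 + 14 = 60
Multiply: 60 × 5 = 300
Subtract: 300 - 3 = 297
297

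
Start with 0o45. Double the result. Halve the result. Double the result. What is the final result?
Convert 0o45 (octal) → 4×8 + 5 = 37 (decimal)
Start: 37
37 × 2 = 74
74 ÷ 2 = 37
37 × 2 = 74
74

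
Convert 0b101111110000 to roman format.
Convert 0b101111110000 (binary) → 2048 + 512 + 256 + 128 + 64 + 32 + 16 = 3056 (decimal)
Convert 3056 (decimal) → 3056 = 1000 + 1000 + 1000 + 50 + 5 + 1 → MMMLVI (Roman numeral)
MMMLVI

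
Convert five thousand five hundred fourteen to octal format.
Convert five thousand five hundred fourteen (English words) → 5×1000 + 5×100 + 14 = 5514 (decimal)
Convert 5514 (decimal) → 5514 = 1×4096 + 2×512 + 6×64 + 1×8 + 2 → 0o12612 (octal)
0o12612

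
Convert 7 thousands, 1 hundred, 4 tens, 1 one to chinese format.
Convert 7 thousands, 1 hundred, 4 tens, 1 one (place-value notation) → 7×1000 + 1×100 + 4×10 + 1 = 7141 (decimal)
Convert 7141 (decimal) → 7141 = 7×1000 + 1×100 + 4×10 + 1 → 七千一百四十一 (Chinese numeral)
七千一百四十一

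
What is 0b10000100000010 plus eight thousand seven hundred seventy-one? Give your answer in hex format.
Convert 0b10000100000010 (binary) → 8192 + 256 + 2 = 8450 (decimal)
Convert eight thousand seven hundred seventy-one (English words) → 8×1000 + 7×100 + 71 = 8771 (decimal)
Compute 8450 + 8771 = 17221
Convert 17221 (decimal) → 17221 = 4×4096 + 3×256 + 4×16 + 5 → 0x4345 (hexadecimal)
0x4345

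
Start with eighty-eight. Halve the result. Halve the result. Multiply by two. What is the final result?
Convert eighty-eight (English words) → 88 (decimal)
Start: 88
88 ÷ 2 = 44
44 ÷ 2 = 22
Convert two (English words) → 2 (decimal)
22 × 2 = 44
44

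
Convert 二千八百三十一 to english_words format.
Convert 二千八百三十一 (Chinese numeral) → 2×1000 + 8×100 + 3×10 + 1 = 2831 (decimal)
Convert 2831 (decimal) → 2831 = 2×1000 + 8×100 + 31 → two thousand eight hundred thirty-one (English words)
two thousand eight hundred thirty-one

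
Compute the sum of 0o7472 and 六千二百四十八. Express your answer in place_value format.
Convert 0o7472 (octal) → 7×512 + 4×64 + 7×8 + 2 = 3898 (decimal)
Convert 六千二百四十八 (Chinese numeral) → 6×1000 + 2×100 + 4×10 + 8 = 6248 (decimal)
Compute 3898 + 6248 = 10146
Convert 10146 (decimal) → 10146 = 10×1000 + 1×100 + 4×10 + 6 → 10 thousands, 1 hundred, 4 tens, 6 ones (place-value notation)
10 thousands, 1 hundred, 4 tens, 6 ones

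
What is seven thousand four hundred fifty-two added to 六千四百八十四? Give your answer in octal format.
Convert seven thousand four hundred fifty-two (English words) → 7×1000 + 4×100 + 52 = 7452 (decimal)
Convert 六千四百八十四 (Chinese numeral) → 6×1000 + 4×100 + 8×10 + 4 = 6484 (decimal)
Compute 7452 + 6484 = 13936
Convert 13936 (decimal) → 13936 = 3×4096 + 3×512 + 1×64 + 6×8 → 0o33160 (octal)
0o33160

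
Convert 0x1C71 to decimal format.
Convert 0x1C71 (hexadecimal) → 1×4096 + 12×256 + 7×16 + 1 = 7281 (decimal)
7281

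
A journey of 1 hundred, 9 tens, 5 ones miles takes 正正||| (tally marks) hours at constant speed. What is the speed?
Convert 1 hundred, 9 tens, 5 ones (place-value notation) → 1×100 + 9×10 + 5 = 195 (decimal)
Convert 正正||| (tally marks) → 5 + 5 + 3 = 13 (decimal)
Compute 195 ÷ 13 = 15
15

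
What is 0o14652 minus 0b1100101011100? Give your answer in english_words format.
Convert 0o14652 (octal) → 1×4096 + 4×512 + 6×64 + 5×8 + 2 = 6570 (decimal)
Convert 0b1100101011100 (binary) → 4096 + 2048 + 256 + 64 + 16 + 8 + 4 = 6492 (decimal)
Compute 6570 - 6492 = 78
Convert 78 (decimal) → seventy-eight (English words)
seventy-eight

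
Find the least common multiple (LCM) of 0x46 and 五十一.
Convert 0x46 (hexadecimal) → 4×16 + 6 = 70 (decimal)
Convert 五十一 (Chinese numeral) → 5×10 + 1 = 51 (decimal)
Compute lcm(70, 51) = 3570
3570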